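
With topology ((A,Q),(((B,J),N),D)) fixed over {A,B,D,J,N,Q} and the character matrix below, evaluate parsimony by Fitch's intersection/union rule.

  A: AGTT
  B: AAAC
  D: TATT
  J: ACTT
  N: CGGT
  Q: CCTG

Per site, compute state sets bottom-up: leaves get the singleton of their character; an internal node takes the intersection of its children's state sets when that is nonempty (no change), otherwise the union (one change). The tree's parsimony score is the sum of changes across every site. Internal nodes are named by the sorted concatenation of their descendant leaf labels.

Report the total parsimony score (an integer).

11

[col 0] AQ: children A:{A}, Q:{C} ∪→ {A,C}; cost 1
[col 0] BJ: children B:{A}, J:{A} ∩→ {A}; cost 0
[col 0] BJN: children BJ:{A}, N:{C} ∪→ {A,C}; cost 1
[col 0] BDJN: children BJN:{A,C}, D:{T} ∪→ {A,C,T}; cost 1
[col 0] ABDJNQ: children AQ:{A,C}, BDJN:{A,C,T} ∩→ {A,C}; cost 0
[col 1] AQ: children A:{G}, Q:{C} ∪→ {C,G}; cost 1
[col 1] BJ: children B:{A}, J:{C} ∪→ {A,C}; cost 1
[col 1] BJN: children BJ:{A,C}, N:{G} ∪→ {A,C,G}; cost 1
[col 1] BDJN: children BJN:{A,C,G}, D:{A} ∩→ {A}; cost 0
[col 1] ABDJNQ: children AQ:{C,G}, BDJN:{A} ∪→ {A,C,G}; cost 1
[col 2] AQ: children A:{T}, Q:{T} ∩→ {T}; cost 0
[col 2] BJ: children B:{A}, J:{T} ∪→ {A,T}; cost 1
[col 2] BJN: children BJ:{A,T}, N:{G} ∪→ {A,G,T}; cost 1
[col 2] BDJN: children BJN:{A,G,T}, D:{T} ∩→ {T}; cost 0
[col 2] ABDJNQ: children AQ:{T}, BDJN:{T} ∩→ {T}; cost 0
[col 3] AQ: children A:{T}, Q:{G} ∪→ {G,T}; cost 1
[col 3] BJ: children B:{C}, J:{T} ∪→ {C,T}; cost 1
[col 3] BJN: children BJ:{C,T}, N:{T} ∩→ {T}; cost 0
[col 3] BDJN: children BJN:{T}, D:{T} ∩→ {T}; cost 0
[col 3] ABDJNQ: children AQ:{G,T}, BDJN:{T} ∩→ {T}; cost 0
per-site changes: [3, 4, 2, 2]; total = 11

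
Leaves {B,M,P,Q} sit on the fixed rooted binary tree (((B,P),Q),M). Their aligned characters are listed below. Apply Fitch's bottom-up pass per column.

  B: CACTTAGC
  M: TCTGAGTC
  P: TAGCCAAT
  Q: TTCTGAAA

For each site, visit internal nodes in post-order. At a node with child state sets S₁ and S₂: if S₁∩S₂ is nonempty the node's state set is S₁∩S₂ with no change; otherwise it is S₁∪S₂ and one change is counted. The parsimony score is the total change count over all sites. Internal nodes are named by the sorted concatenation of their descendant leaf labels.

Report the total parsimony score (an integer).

[col 0] BP: children B:{C}, P:{T} ∪→ {C,T}; cost 1
[col 0] BPQ: children BP:{C,T}, Q:{T} ∩→ {T}; cost 0
[col 0] BMPQ: children BPQ:{T}, M:{T} ∩→ {T}; cost 0
[col 1] BP: children B:{A}, P:{A} ∩→ {A}; cost 0
[col 1] BPQ: children BP:{A}, Q:{T} ∪→ {A,T}; cost 1
[col 1] BMPQ: children BPQ:{A,T}, M:{C} ∪→ {A,C,T}; cost 1
[col 2] BP: children B:{C}, P:{G} ∪→ {C,G}; cost 1
[col 2] BPQ: children BP:{C,G}, Q:{C} ∩→ {C}; cost 0
[col 2] BMPQ: children BPQ:{C}, M:{T} ∪→ {C,T}; cost 1
[col 3] BP: children B:{T}, P:{C} ∪→ {C,T}; cost 1
[col 3] BPQ: children BP:{C,T}, Q:{T} ∩→ {T}; cost 0
[col 3] BMPQ: children BPQ:{T}, M:{G} ∪→ {G,T}; cost 1
[col 4] BP: children B:{T}, P:{C} ∪→ {C,T}; cost 1
[col 4] BPQ: children BP:{C,T}, Q:{G} ∪→ {C,G,T}; cost 1
[col 4] BMPQ: children BPQ:{C,G,T}, M:{A} ∪→ {A,C,G,T}; cost 1
[col 5] BP: children B:{A}, P:{A} ∩→ {A}; cost 0
[col 5] BPQ: children BP:{A}, Q:{A} ∩→ {A}; cost 0
[col 5] BMPQ: children BPQ:{A}, M:{G} ∪→ {A,G}; cost 1
[col 6] BP: children B:{G}, P:{A} ∪→ {A,G}; cost 1
[col 6] BPQ: children BP:{A,G}, Q:{A} ∩→ {A}; cost 0
[col 6] BMPQ: children BPQ:{A}, M:{T} ∪→ {A,T}; cost 1
[col 7] BP: children B:{C}, P:{T} ∪→ {C,T}; cost 1
[col 7] BPQ: children BP:{C,T}, Q:{A} ∪→ {A,C,T}; cost 1
[col 7] BMPQ: children BPQ:{A,C,T}, M:{C} ∩→ {C}; cost 0
per-site changes: [1, 2, 2, 2, 3, 1, 2, 2]; total = 15

15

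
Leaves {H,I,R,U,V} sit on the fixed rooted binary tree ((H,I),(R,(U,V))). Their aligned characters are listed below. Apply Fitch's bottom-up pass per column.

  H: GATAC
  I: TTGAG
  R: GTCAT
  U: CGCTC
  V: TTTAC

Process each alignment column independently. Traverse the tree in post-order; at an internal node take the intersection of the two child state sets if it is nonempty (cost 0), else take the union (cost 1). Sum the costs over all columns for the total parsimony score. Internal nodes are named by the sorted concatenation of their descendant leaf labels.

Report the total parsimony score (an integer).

[col 0] HI: children H:{G}, I:{T} ∪→ {G,T}; cost 1
[col 0] UV: children U:{C}, V:{T} ∪→ {C,T}; cost 1
[col 0] RUV: children R:{G}, UV:{C,T} ∪→ {C,G,T}; cost 1
[col 0] HIRUV: children HI:{G,T}, RUV:{C,G,T} ∩→ {G,T}; cost 0
[col 1] HI: children H:{A}, I:{T} ∪→ {A,T}; cost 1
[col 1] UV: children U:{G}, V:{T} ∪→ {G,T}; cost 1
[col 1] RUV: children R:{T}, UV:{G,T} ∩→ {T}; cost 0
[col 1] HIRUV: children HI:{A,T}, RUV:{T} ∩→ {T}; cost 0
[col 2] HI: children H:{T}, I:{G} ∪→ {G,T}; cost 1
[col 2] UV: children U:{C}, V:{T} ∪→ {C,T}; cost 1
[col 2] RUV: children R:{C}, UV:{C,T} ∩→ {C}; cost 0
[col 2] HIRUV: children HI:{G,T}, RUV:{C} ∪→ {C,G,T}; cost 1
[col 3] HI: children H:{A}, I:{A} ∩→ {A}; cost 0
[col 3] UV: children U:{T}, V:{A} ∪→ {A,T}; cost 1
[col 3] RUV: children R:{A}, UV:{A,T} ∩→ {A}; cost 0
[col 3] HIRUV: children HI:{A}, RUV:{A} ∩→ {A}; cost 0
[col 4] HI: children H:{C}, I:{G} ∪→ {C,G}; cost 1
[col 4] UV: children U:{C}, V:{C} ∩→ {C}; cost 0
[col 4] RUV: children R:{T}, UV:{C} ∪→ {C,T}; cost 1
[col 4] HIRUV: children HI:{C,G}, RUV:{C,T} ∩→ {C}; cost 0
per-site changes: [3, 2, 3, 1, 2]; total = 11

11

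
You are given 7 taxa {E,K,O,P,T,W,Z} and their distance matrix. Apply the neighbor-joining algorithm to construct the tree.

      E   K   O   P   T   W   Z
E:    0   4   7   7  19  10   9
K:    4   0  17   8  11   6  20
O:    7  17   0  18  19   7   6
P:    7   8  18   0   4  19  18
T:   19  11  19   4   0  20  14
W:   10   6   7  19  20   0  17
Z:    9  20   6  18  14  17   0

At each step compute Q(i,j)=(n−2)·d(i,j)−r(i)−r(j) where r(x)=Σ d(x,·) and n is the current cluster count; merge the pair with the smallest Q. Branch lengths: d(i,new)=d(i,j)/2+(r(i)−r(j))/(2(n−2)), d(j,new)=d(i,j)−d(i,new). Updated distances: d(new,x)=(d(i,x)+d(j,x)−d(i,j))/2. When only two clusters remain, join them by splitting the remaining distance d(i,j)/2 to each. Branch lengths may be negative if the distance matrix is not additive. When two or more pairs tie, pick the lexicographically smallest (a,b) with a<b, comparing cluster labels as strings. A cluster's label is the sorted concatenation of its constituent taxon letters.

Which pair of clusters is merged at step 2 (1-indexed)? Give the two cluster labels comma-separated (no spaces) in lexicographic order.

O,Z

1. join P+T (d=4, Q=-141) ⇒ PT; edges |P|=7/10, |T|=33/10
  updated: d(E,PT)=11, d(K,PT)=15/2, d(O,PT)=33/2, d(PT,W)=35/2, d(PT,Z)=14
2. join O+Z (d=6, Q=-191/2) ⇒ OZ; edges |O|=23/16, |Z|=73/16
  updated: d(E,OZ)=5, d(K,OZ)=31/2, d(OZ,PT)=49/4, d(OZ,W)=9
3. join K+PT (d=15/2, Q=-235/4) ⇒ KPT; edges |K|=29/24, |PT|=151/24
  updated: d(E,KPT)=15/4, d(KPT,OZ)=81/8, d(KPT,W)=8
4. join E+KPT (d=15/4, Q=-265/8) ⇒ EKPT; edges |E|=35/32, |KPT|=85/32
  updated: d(EKPT,OZ)=91/16, d(EKPT,W)=57/8
5. join EKPT+OZ (d=91/16, Q=-349/16) ⇒ EKOPTZ; edges |EKPT|=61/32, |OZ|=121/32
  updated: d(EKOPTZ,W)=167/32
6. join EKOPTZ+W (d=167/32) ⇒ EKOPTWZ; edges |EKOPTZ|=167/64, |W|=167/64
final tree: (((E:35/32,(K:29/24,(P:7/10,T:33/10):151/24):85/32):61/32,(O:23/16,Z:73/16):121/32):167/64,W:167/64)
total length: 1029/32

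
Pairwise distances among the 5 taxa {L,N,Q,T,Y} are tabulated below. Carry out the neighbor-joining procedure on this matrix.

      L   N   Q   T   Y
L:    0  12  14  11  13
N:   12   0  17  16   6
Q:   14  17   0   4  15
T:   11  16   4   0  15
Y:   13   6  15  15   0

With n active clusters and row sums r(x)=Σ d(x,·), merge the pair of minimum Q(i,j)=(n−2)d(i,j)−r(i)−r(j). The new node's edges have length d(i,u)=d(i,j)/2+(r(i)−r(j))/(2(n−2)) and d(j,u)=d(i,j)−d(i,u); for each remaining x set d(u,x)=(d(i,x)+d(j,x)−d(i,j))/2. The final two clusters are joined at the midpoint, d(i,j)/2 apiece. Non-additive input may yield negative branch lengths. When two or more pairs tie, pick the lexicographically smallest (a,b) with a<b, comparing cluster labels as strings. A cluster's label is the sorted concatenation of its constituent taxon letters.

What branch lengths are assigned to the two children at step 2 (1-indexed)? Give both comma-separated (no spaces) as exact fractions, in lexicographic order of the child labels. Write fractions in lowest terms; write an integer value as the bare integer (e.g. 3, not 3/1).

37/8,47/8

step 1: merge (Q,T) at d=4, Q=-84; branch lengths Q→8/3, T→4/3; new cluster QT
  updated: d(L,QT)=21/2, d(N,QT)=29/2, d(QT,Y)=13
step 2: merge (L,QT) at d=21/2, Q=-105/2; branch lengths L→37/8, QT→47/8; new cluster LQT
  updated: d(LQT,N)=8, d(LQT,Y)=31/4
step 3: merge (LQT,N) at d=8, Q=-87/4; branch lengths LQT→39/8, N→25/8; new cluster LNQT
  updated: d(LNQT,Y)=23/8
step 4: merge (LNQT,Y) at d=23/8; branch lengths LNQT→23/16, Y→23/16; new cluster LNQTY
final tree: (((L:37/8,(Q:8/3,T:4/3):47/8):39/8,N:25/8):23/16,Y:23/16)
total length: 203/8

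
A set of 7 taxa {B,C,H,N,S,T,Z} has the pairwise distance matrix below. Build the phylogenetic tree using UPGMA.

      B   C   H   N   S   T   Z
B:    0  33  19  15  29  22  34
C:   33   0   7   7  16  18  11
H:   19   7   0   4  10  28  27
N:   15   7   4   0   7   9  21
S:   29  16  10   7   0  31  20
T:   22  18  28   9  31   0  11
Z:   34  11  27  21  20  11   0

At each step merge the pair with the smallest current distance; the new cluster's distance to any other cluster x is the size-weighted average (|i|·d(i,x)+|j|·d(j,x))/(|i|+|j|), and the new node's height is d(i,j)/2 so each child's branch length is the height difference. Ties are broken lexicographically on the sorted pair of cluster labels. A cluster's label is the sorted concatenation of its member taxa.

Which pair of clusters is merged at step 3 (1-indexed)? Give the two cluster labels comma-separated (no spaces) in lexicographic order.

step 1: merge (H,N) at d=4; branch lengths H→2, N→2; new cluster HN
  updated: d(B,HN)=17, d(C,HN)=7, d(HN,S)=17/2, d(HN,T)=37/2, d(HN,Z)=24
step 2: merge (C,HN) at d=7; branch lengths C→7/2, HN→3/2; new cluster CHN
  updated: d(B,CHN)=67/3, d(CHN,S)=11, d(CHN,T)=55/3, d(CHN,Z)=59/3
step 3: merge (CHN,S) at d=11; branch lengths CHN→2, S→11/2; new cluster CHNS
  updated: d(B,CHNS)=24, d(CHNS,T)=43/2, d(CHNS,Z)=79/4
step 4: merge (T,Z) at d=11; branch lengths T→11/2, Z→11/2; new cluster TZ
  updated: d(B,TZ)=28, d(CHNS,TZ)=165/8
step 5: merge (CHNS,TZ) at d=165/8; branch lengths CHNS→77/16, TZ→77/16; new cluster CHNSTZ
  updated: d(B,CHNSTZ)=76/3
step 6: merge (B,CHNSTZ) at d=76/3; branch lengths B→38/3, CHNSTZ→113/48; new cluster BCHNSTZ
final tree: (B:38/3,(((C:7/2,(H:2,N:2):3/2):2,S:11/2):77/16,(T:11/2,Z:11/2):77/16):113/48)
total length: 2503/48

CHN,S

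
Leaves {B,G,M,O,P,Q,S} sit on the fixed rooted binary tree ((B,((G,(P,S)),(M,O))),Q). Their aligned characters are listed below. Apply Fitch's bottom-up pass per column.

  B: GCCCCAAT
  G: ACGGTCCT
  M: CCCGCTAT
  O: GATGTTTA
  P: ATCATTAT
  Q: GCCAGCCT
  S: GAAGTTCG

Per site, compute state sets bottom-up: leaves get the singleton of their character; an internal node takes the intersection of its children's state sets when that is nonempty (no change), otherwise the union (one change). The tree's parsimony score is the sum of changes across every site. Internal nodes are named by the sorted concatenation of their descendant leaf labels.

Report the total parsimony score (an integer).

PS@0: {A} ∪ {G} = {A,G} (union, +1)
GPS@0: {A} ∩ {A,G} = {A} (intersection, +0)
MO@0: {C} ∪ {G} = {C,G} (union, +1)
GMOPS@0: {A} ∪ {C,G} = {A,C,G} (union, +1)
BGMOPS@0: {G} ∩ {A,C,G} = {G} (intersection, +0)
BGMOPQS@0: {G} ∩ {G} = {G} (intersection, +0)
PS@1: {T} ∪ {A} = {A,T} (union, +1)
GPS@1: {C} ∪ {A,T} = {A,C,T} (union, +1)
MO@1: {C} ∪ {A} = {A,C} (union, +1)
GMOPS@1: {A,C,T} ∩ {A,C} = {A,C} (intersection, +0)
BGMOPS@1: {C} ∩ {A,C} = {C} (intersection, +0)
BGMOPQS@1: {C} ∩ {C} = {C} (intersection, +0)
PS@2: {C} ∪ {A} = {A,C} (union, +1)
GPS@2: {G} ∪ {A,C} = {A,C,G} (union, +1)
MO@2: {C} ∪ {T} = {C,T} (union, +1)
GMOPS@2: {A,C,G} ∩ {C,T} = {C} (intersection, +0)
BGMOPS@2: {C} ∩ {C} = {C} (intersection, +0)
BGMOPQS@2: {C} ∩ {C} = {C} (intersection, +0)
PS@3: {A} ∪ {G} = {A,G} (union, +1)
GPS@3: {G} ∩ {A,G} = {G} (intersection, +0)
MO@3: {G} ∩ {G} = {G} (intersection, +0)
GMOPS@3: {G} ∩ {G} = {G} (intersection, +0)
BGMOPS@3: {C} ∪ {G} = {C,G} (union, +1)
BGMOPQS@3: {C,G} ∪ {A} = {A,C,G} (union, +1)
PS@4: {T} ∩ {T} = {T} (intersection, +0)
GPS@4: {T} ∩ {T} = {T} (intersection, +0)
MO@4: {C} ∪ {T} = {C,T} (union, +1)
GMOPS@4: {T} ∩ {C,T} = {T} (intersection, +0)
BGMOPS@4: {C} ∪ {T} = {C,T} (union, +1)
BGMOPQS@4: {C,T} ∪ {G} = {C,G,T} (union, +1)
PS@5: {T} ∩ {T} = {T} (intersection, +0)
GPS@5: {C} ∪ {T} = {C,T} (union, +1)
MO@5: {T} ∩ {T} = {T} (intersection, +0)
GMOPS@5: {C,T} ∩ {T} = {T} (intersection, +0)
BGMOPS@5: {A} ∪ {T} = {A,T} (union, +1)
BGMOPQS@5: {A,T} ∪ {C} = {A,C,T} (union, +1)
PS@6: {A} ∪ {C} = {A,C} (union, +1)
GPS@6: {C} ∩ {A,C} = {C} (intersection, +0)
MO@6: {A} ∪ {T} = {A,T} (union, +1)
GMOPS@6: {C} ∪ {A,T} = {A,C,T} (union, +1)
BGMOPS@6: {A} ∩ {A,C,T} = {A} (intersection, +0)
BGMOPQS@6: {A} ∪ {C} = {A,C} (union, +1)
PS@7: {T} ∪ {G} = {G,T} (union, +1)
GPS@7: {T} ∩ {G,T} = {T} (intersection, +0)
MO@7: {T} ∪ {A} = {A,T} (union, +1)
GMOPS@7: {T} ∩ {A,T} = {T} (intersection, +0)
BGMOPS@7: {T} ∩ {T} = {T} (intersection, +0)
BGMOPQS@7: {T} ∩ {T} = {T} (intersection, +0)
per-site changes: [3, 3, 3, 3, 3, 3, 4, 2]; total = 24

24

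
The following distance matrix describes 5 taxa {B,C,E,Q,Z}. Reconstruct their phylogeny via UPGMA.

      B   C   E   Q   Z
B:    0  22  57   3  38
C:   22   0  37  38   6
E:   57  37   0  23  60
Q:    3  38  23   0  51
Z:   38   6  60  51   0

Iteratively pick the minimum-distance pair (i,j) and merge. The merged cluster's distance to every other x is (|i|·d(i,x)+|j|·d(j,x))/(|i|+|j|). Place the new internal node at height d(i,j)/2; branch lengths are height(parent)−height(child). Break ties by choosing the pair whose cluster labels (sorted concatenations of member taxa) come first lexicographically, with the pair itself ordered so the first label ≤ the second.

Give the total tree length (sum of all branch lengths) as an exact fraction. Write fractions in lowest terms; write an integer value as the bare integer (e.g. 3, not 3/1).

step 1: merge (B,Q) at d=3; branch lengths B→3/2, Q→3/2; new cluster BQ
  updated: d(BQ,C)=30, d(BQ,E)=40, d(BQ,Z)=89/2
step 2: merge (C,Z) at d=6; branch lengths C→3, Z→3; new cluster CZ
  updated: d(BQ,CZ)=149/4, d(CZ,E)=97/2
step 3: merge (BQ,CZ) at d=149/4; branch lengths BQ→137/8, CZ→125/8; new cluster BCQZ
  updated: d(BCQZ,E)=177/4
step 4: merge (BCQZ,E) at d=177/4; branch lengths BCQZ→7/2, E→177/8; new cluster BCEQZ
final tree: (((B:3/2,Q:3/2):137/8,(C:3,Z:3):125/8):7/2,E:177/8)
total length: 539/8

539/8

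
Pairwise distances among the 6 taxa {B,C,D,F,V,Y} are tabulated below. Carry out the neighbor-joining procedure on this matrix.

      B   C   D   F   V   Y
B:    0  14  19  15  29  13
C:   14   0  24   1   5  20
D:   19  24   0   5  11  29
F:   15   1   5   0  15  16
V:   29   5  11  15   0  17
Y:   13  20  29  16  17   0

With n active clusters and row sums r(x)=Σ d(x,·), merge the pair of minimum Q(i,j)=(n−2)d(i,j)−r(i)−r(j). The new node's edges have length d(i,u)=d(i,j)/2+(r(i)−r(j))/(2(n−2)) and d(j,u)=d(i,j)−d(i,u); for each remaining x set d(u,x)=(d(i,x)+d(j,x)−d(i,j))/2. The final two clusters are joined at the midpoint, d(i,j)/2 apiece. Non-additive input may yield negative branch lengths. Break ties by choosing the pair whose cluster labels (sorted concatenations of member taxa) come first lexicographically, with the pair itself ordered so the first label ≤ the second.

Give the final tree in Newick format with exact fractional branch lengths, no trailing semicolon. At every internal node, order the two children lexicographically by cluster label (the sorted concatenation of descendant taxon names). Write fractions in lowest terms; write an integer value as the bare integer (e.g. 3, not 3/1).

1. join B+Y (d=13, Q=-133) ⇒ BY; edges |B|=47/8, |Y|=57/8
  updated: d(BY,C)=21/2, d(BY,D)=35/2, d(BY,F)=9, d(BY,V)=33/2
2. join C+V (d=5, Q=-73) ⇒ CV; edges |C|=4/3, |V|=11/3
  updated: d(BY,CV)=11, d(CV,D)=15, d(CV,F)=11/2
3. join BY+CV (d=11, Q=-47) ⇒ BCVY; edges |BY|=7, |CV|=4
  updated: d(BCVY,D)=43/4, d(BCVY,F)=7/4
4. join BCVY+D (d=43/4, Q=-35/2) ⇒ BCDVY; edges |BCVY|=15/4, |D|=7
  updated: d(BCDVY,F)=-2
5. join BCDVY+F (d=-2) ⇒ BCDFVY; edges |BCDVY|=-1, |F|=-1
final tree: ((((B:47/8,Y:57/8):7,(C:4/3,V:11/3):4):15/4,D:7):-1,F:-1)
total length: 151/4

((((B:47/8,Y:57/8):7,(C:4/3,V:11/3):4):15/4,D:7):-1,F:-1)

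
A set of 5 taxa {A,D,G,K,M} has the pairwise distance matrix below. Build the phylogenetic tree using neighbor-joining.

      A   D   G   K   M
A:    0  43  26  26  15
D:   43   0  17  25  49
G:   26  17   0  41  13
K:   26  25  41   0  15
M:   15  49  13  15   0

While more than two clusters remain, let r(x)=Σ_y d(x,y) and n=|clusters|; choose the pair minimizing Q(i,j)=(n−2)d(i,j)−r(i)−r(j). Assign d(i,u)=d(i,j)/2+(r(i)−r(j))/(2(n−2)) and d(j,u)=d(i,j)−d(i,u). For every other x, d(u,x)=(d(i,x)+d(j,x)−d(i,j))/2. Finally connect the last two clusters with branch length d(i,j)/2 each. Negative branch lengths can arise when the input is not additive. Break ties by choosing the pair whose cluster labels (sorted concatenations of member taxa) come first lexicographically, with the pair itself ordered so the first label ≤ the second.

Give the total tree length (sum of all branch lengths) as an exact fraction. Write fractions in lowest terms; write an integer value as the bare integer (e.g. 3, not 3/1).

iteration 1: select D,G (d=17, Q=-180); attach at lengths (44/3, 7/3); label the merged cluster DG
  updated: d(A,DG)=26, d(DG,K)=49/2, d(DG,M)=45/2
iteration 2: select A,M (d=15, Q=-179/2); attach at lengths (89/8, 31/8); label the merged cluster AM
  updated: d(AM,DG)=67/4, d(AM,K)=13
iteration 3: select AM,DG (d=67/4, Q=-217/4); attach at lengths (21/8, 113/8); label the merged cluster ADGM
  updated: d(ADGM,K)=83/8
iteration 4: select ADGM,K (d=83/8); attach at lengths (83/16, 83/16); label the merged cluster ADGKM
final tree: (((A:89/8,M:31/8):21/8,(D:44/3,G:7/3):113/8):83/16,K:83/16)
total length: 473/8

473/8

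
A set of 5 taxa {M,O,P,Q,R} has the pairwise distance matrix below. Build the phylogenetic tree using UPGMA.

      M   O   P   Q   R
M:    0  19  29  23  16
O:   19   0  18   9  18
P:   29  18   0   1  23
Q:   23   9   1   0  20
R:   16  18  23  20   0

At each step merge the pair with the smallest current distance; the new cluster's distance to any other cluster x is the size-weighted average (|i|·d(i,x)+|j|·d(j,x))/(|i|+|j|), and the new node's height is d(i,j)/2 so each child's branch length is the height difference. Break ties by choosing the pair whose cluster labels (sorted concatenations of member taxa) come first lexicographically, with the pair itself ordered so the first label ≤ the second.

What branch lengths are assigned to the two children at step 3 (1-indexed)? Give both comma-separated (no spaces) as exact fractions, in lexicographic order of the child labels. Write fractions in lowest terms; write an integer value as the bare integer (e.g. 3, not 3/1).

iteration 1: select P,Q (d=1); attach at lengths (1/2, 1/2); label the merged cluster PQ
  updated: d(M,PQ)=26, d(O,PQ)=27/2, d(PQ,R)=43/2
iteration 2: select O,PQ (d=27/2); attach at lengths (27/4, 25/4); label the merged cluster OPQ
  updated: d(M,OPQ)=71/3, d(OPQ,R)=61/3
iteration 3: select M,R (d=16); attach at lengths (8, 8); label the merged cluster MR
  updated: d(MR,OPQ)=22
iteration 4: select MR,OPQ (d=22); attach at lengths (3, 17/4); label the merged cluster MOPQR
final tree: ((M:8,R:8):3,(O:27/4,(P:1/2,Q:1/2):25/4):17/4)
total length: 149/4

8,8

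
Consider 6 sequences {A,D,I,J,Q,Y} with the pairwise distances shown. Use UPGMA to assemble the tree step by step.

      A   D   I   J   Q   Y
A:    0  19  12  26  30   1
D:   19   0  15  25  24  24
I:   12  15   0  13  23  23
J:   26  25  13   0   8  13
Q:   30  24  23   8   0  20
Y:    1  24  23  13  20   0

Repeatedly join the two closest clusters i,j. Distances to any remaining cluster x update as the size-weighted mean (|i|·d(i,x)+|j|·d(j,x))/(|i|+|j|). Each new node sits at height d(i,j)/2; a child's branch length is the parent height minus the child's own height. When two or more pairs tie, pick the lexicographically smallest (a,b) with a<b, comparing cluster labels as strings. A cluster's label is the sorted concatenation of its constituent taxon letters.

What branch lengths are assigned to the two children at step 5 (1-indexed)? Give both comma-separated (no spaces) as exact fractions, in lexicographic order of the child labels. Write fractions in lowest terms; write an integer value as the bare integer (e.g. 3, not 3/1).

1. join A+Y (d=1) ⇒ AY; edges |A|=1/2, |Y|=1/2
  updated: d(AY,D)=43/2, d(AY,I)=35/2, d(AY,J)=39/2, d(AY,Q)=25
2. join J+Q (d=8) ⇒ JQ; edges |J|=4, |Q|=4
  updated: d(AY,JQ)=89/4, d(D,JQ)=49/2, d(I,JQ)=18
3. join D+I (d=15) ⇒ DI; edges |D|=15/2, |I|=15/2
  updated: d(AY,DI)=39/2, d(DI,JQ)=85/4
4. join AY+DI (d=39/2) ⇒ ADIY; edges |AY|=37/4, |DI|=9/4
  updated: d(ADIY,JQ)=87/4
5. join ADIY+JQ (d=87/4) ⇒ ADIJQY; edges |ADIY|=9/8, |JQ|=55/8
final tree: (((A:1/2,Y:1/2):37/4,(D:15/2,I:15/2):9/4):9/8,(J:4,Q:4):55/8)
total length: 87/2

9/8,55/8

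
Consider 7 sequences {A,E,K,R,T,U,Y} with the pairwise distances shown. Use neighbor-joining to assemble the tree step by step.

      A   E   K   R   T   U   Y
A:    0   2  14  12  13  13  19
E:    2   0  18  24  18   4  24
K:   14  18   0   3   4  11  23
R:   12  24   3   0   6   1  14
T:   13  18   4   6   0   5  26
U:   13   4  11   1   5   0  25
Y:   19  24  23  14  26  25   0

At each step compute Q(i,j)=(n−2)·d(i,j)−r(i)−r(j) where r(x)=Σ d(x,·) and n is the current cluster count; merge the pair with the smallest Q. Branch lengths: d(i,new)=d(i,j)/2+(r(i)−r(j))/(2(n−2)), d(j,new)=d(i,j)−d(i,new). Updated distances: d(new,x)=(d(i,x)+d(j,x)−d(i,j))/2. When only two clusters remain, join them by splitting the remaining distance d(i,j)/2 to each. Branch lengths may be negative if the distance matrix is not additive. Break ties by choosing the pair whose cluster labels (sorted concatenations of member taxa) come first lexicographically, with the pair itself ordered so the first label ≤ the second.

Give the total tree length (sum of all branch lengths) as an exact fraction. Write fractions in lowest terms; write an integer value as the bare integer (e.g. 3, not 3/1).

step 1: merge (A,E) at d=2, Q=-153; branch lengths A→-7/10, E→27/10; new cluster AE
  updated: d(AE,K)=15, d(AE,R)=17, d(AE,T)=29/2, d(AE,U)=15/2, d(AE,Y)=41/2
step 2: merge (AE,Y) at d=41/2, Q=-101; branch lengths AE→6, Y→29/2; new cluster AEY
  updated: d(AEY,K)=35/4, d(AEY,R)=21/4, d(AEY,T)=10, d(AEY,U)=6
step 3: merge (K,T) at d=4, Q=-159/4; branch lengths K→55/24, T→41/24; new cluster KT
  updated: d(AEY,KT)=59/8, d(KT,R)=5/2, d(KT,U)=6
step 4: merge (AEY,KT) at d=59/8, Q=-79/4; branch lengths AEY→35/8, KT→3; new cluster AEKTY
  updated: d(AEKTY,R)=3/16, d(AEKTY,U)=37/16
step 5: merge (AEKTY,R) at d=3/16, Q=-7/2; branch lengths AEKTY→3/4, R→-9/16; new cluster AEKRTY
  updated: d(AEKRTY,U)=25/16
step 6: merge (AEKRTY,U) at d=25/16; branch lengths AEKRTY→25/32, U→25/32; new cluster AEKRTUY
final tree: (((((A:-7/10,E:27/10):6,Y:29/2):35/8,(K:55/24,T:41/24):3):3/4,R:-9/16):25/32,U:25/32)
total length: 285/8

285/8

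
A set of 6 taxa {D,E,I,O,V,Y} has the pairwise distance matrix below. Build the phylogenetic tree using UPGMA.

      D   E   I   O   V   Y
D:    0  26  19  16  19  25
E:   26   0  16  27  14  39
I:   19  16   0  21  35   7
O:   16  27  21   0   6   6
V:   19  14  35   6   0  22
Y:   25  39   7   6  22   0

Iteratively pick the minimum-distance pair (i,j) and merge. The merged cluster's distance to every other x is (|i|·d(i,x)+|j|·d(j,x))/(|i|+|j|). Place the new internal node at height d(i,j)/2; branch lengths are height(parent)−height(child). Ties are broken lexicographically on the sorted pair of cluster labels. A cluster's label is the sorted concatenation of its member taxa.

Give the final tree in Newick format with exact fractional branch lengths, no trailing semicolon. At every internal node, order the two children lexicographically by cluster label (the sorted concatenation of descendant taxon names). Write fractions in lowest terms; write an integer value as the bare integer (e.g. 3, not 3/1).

iteration 1: select O,V (d=6); attach at lengths (3, 3); label the merged cluster OV
  updated: d(D,OV)=35/2, d(E,OV)=41/2, d(I,OV)=28, d(OV,Y)=14
iteration 2: select I,Y (d=7); attach at lengths (7/2, 7/2); label the merged cluster IY
  updated: d(D,IY)=22, d(E,IY)=55/2, d(IY,OV)=21
iteration 3: select D,OV (d=35/2); attach at lengths (35/4, 23/4); label the merged cluster DOV
  updated: d(DOV,E)=67/3, d(DOV,IY)=64/3
iteration 4: select DOV,IY (d=64/3); attach at lengths (23/12, 43/6); label the merged cluster DIOVY
  updated: d(DIOVY,E)=122/5
iteration 5: select DIOVY,E (d=122/5); attach at lengths (23/15, 61/5); label the merged cluster DEIOVY
final tree: (((D:35/4,(O:3,V:3):23/4):23/12,(I:7/2,Y:7/2):43/6):23/15,E:61/5)
total length: 3019/60

(((D:35/4,(O:3,V:3):23/4):23/12,(I:7/2,Y:7/2):43/6):23/15,E:61/5)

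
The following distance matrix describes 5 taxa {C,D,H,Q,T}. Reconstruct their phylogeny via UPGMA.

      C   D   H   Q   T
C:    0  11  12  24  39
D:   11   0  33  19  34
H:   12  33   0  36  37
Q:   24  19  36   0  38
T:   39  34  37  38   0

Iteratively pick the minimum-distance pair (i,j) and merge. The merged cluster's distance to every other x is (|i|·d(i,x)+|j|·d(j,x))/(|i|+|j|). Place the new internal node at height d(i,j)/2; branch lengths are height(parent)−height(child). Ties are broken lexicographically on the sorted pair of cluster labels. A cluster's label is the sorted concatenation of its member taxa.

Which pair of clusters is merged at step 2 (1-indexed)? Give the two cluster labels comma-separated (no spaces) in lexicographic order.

CD,Q

1. join C+D (d=11) ⇒ CD; edges |C|=11/2, |D|=11/2
  updated: d(CD,H)=45/2, d(CD,Q)=43/2, d(CD,T)=73/2
2. join CD+Q (d=43/2) ⇒ CDQ; edges |CD|=21/4, |Q|=43/4
  updated: d(CDQ,H)=27, d(CDQ,T)=37
3. join CDQ+H (d=27) ⇒ CDHQ; edges |CDQ|=11/4, |H|=27/2
  updated: d(CDHQ,T)=37
4. join CDHQ+T (d=37) ⇒ CDHQT; edges |CDHQ|=5, |T|=37/2
final tree: ((((C:11/2,D:11/2):21/4,Q:43/4):11/4,H:27/2):5,T:37/2)
total length: 267/4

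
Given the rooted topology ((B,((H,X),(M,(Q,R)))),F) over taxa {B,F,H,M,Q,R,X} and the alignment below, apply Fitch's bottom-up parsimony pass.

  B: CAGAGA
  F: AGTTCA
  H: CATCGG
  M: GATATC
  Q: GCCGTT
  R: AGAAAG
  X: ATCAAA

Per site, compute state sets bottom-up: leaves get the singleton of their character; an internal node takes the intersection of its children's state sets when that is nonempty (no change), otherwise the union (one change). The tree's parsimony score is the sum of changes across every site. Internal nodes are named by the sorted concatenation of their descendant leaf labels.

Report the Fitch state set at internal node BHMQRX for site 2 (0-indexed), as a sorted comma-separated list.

C,G,T

[col 0] HX: children H:{C}, X:{A} ∪→ {A,C}; cost 1
[col 0] QR: children Q:{G}, R:{A} ∪→ {A,G}; cost 1
[col 0] MQR: children M:{G}, QR:{A,G} ∩→ {G}; cost 0
[col 0] HMQRX: children HX:{A,C}, MQR:{G} ∪→ {A,C,G}; cost 1
[col 0] BHMQRX: children B:{C}, HMQRX:{A,C,G} ∩→ {C}; cost 0
[col 0] BFHMQRX: children BHMQRX:{C}, F:{A} ∪→ {A,C}; cost 1
[col 1] HX: children H:{A}, X:{T} ∪→ {A,T}; cost 1
[col 1] QR: children Q:{C}, R:{G} ∪→ {C,G}; cost 1
[col 1] MQR: children M:{A}, QR:{C,G} ∪→ {A,C,G}; cost 1
[col 1] HMQRX: children HX:{A,T}, MQR:{A,C,G} ∩→ {A}; cost 0
[col 1] BHMQRX: children B:{A}, HMQRX:{A} ∩→ {A}; cost 0
[col 1] BFHMQRX: children BHMQRX:{A}, F:{G} ∪→ {A,G}; cost 1
[col 2] HX: children H:{T}, X:{C} ∪→ {C,T}; cost 1
[col 2] QR: children Q:{C}, R:{A} ∪→ {A,C}; cost 1
[col 2] MQR: children M:{T}, QR:{A,C} ∪→ {A,C,T}; cost 1
[col 2] HMQRX: children HX:{C,T}, MQR:{A,C,T} ∩→ {C,T}; cost 0
[col 2] BHMQRX: children B:{G}, HMQRX:{C,T} ∪→ {C,G,T}; cost 1
[col 2] BFHMQRX: children BHMQRX:{C,G,T}, F:{T} ∩→ {T}; cost 0
[col 3] HX: children H:{C}, X:{A} ∪→ {A,C}; cost 1
[col 3] QR: children Q:{G}, R:{A} ∪→ {A,G}; cost 1
[col 3] MQR: children M:{A}, QR:{A,G} ∩→ {A}; cost 0
[col 3] HMQRX: children HX:{A,C}, MQR:{A} ∩→ {A}; cost 0
[col 3] BHMQRX: children B:{A}, HMQRX:{A} ∩→ {A}; cost 0
[col 3] BFHMQRX: children BHMQRX:{A}, F:{T} ∪→ {A,T}; cost 1
[col 4] HX: children H:{G}, X:{A} ∪→ {A,G}; cost 1
[col 4] QR: children Q:{T}, R:{A} ∪→ {A,T}; cost 1
[col 4] MQR: children M:{T}, QR:{A,T} ∩→ {T}; cost 0
[col 4] HMQRX: children HX:{A,G}, MQR:{T} ∪→ {A,G,T}; cost 1
[col 4] BHMQRX: children B:{G}, HMQRX:{A,G,T} ∩→ {G}; cost 0
[col 4] BFHMQRX: children BHMQRX:{G}, F:{C} ∪→ {C,G}; cost 1
[col 5] HX: children H:{G}, X:{A} ∪→ {A,G}; cost 1
[col 5] QR: children Q:{T}, R:{G} ∪→ {G,T}; cost 1
[col 5] MQR: children M:{C}, QR:{G,T} ∪→ {C,G,T}; cost 1
[col 5] HMQRX: children HX:{A,G}, MQR:{C,G,T} ∩→ {G}; cost 0
[col 5] BHMQRX: children B:{A}, HMQRX:{G} ∪→ {A,G}; cost 1
[col 5] BFHMQRX: children BHMQRX:{A,G}, F:{A} ∩→ {A}; cost 0
per-site changes: [4, 4, 4, 3, 4, 4]; total = 23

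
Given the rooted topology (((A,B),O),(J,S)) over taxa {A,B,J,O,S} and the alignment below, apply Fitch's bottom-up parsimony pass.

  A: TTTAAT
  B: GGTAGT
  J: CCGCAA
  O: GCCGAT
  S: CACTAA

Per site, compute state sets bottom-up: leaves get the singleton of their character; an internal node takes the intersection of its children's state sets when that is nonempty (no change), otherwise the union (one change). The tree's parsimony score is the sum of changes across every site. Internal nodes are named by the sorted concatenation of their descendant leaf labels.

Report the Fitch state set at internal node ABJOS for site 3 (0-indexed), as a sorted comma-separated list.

A,C,G,T

[col 0] AB: children A:{T}, B:{G} ∪→ {G,T}; cost 1
[col 0] ABO: children AB:{G,T}, O:{G} ∩→ {G}; cost 0
[col 0] JS: children J:{C}, S:{C} ∩→ {C}; cost 0
[col 0] ABJOS: children ABO:{G}, JS:{C} ∪→ {C,G}; cost 1
[col 1] AB: children A:{T}, B:{G} ∪→ {G,T}; cost 1
[col 1] ABO: children AB:{G,T}, O:{C} ∪→ {C,G,T}; cost 1
[col 1] JS: children J:{C}, S:{A} ∪→ {A,C}; cost 1
[col 1] ABJOS: children ABO:{C,G,T}, JS:{A,C} ∩→ {C}; cost 0
[col 2] AB: children A:{T}, B:{T} ∩→ {T}; cost 0
[col 2] ABO: children AB:{T}, O:{C} ∪→ {C,T}; cost 1
[col 2] JS: children J:{G}, S:{C} ∪→ {C,G}; cost 1
[col 2] ABJOS: children ABO:{C,T}, JS:{C,G} ∩→ {C}; cost 0
[col 3] AB: children A:{A}, B:{A} ∩→ {A}; cost 0
[col 3] ABO: children AB:{A}, O:{G} ∪→ {A,G}; cost 1
[col 3] JS: children J:{C}, S:{T} ∪→ {C,T}; cost 1
[col 3] ABJOS: children ABO:{A,G}, JS:{C,T} ∪→ {A,C,G,T}; cost 1
[col 4] AB: children A:{A}, B:{G} ∪→ {A,G}; cost 1
[col 4] ABO: children AB:{A,G}, O:{A} ∩→ {A}; cost 0
[col 4] JS: children J:{A}, S:{A} ∩→ {A}; cost 0
[col 4] ABJOS: children ABO:{A}, JS:{A} ∩→ {A}; cost 0
[col 5] AB: children A:{T}, B:{T} ∩→ {T}; cost 0
[col 5] ABO: children AB:{T}, O:{T} ∩→ {T}; cost 0
[col 5] JS: children J:{A}, S:{A} ∩→ {A}; cost 0
[col 5] ABJOS: children ABO:{T}, JS:{A} ∪→ {A,T}; cost 1
per-site changes: [2, 3, 2, 3, 1, 1]; total = 12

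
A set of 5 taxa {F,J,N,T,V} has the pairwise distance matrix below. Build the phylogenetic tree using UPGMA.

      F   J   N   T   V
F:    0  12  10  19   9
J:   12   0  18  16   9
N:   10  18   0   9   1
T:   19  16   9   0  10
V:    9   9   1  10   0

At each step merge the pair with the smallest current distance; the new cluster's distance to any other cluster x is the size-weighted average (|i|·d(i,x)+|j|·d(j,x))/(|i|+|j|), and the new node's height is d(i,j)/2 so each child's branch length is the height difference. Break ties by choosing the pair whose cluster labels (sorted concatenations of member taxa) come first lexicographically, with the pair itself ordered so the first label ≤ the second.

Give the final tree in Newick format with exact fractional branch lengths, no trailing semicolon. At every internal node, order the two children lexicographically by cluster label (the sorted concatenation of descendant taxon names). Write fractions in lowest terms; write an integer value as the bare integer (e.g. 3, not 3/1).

(((F:19/4,(N:1/2,V:1/2):17/4):19/12,T:19/3):13/24,J:55/8)

1. join N+V (d=1) ⇒ NV; edges |N|=1/2, |V|=1/2
  updated: d(F,NV)=19/2, d(J,NV)=27/2, d(NV,T)=19/2
2. join F+NV (d=19/2) ⇒ FNV; edges |F|=19/4, |NV|=17/4
  updated: d(FNV,J)=13, d(FNV,T)=38/3
3. join FNV+T (d=38/3) ⇒ FNTV; edges |FNV|=19/12, |T|=19/3
  updated: d(FNTV,J)=55/4
4. join FNTV+J (d=55/4) ⇒ FJNTV; edges |FNTV|=13/24, |J|=55/8
final tree: (((F:19/4,(N:1/2,V:1/2):17/4):19/12,T:19/3):13/24,J:55/8)
total length: 76/3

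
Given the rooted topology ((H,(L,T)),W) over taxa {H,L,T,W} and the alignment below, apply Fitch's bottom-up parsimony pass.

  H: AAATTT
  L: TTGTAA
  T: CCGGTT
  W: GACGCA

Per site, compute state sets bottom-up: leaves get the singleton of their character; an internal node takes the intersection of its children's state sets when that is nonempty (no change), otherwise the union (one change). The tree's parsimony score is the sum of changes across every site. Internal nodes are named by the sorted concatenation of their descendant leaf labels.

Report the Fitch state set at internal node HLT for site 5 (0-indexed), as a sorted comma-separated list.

T

[col 0] LT: children L:{T}, T:{C} ∪→ {C,T}; cost 1
[col 0] HLT: children H:{A}, LT:{C,T} ∪→ {A,C,T}; cost 1
[col 0] HLTW: children HLT:{A,C,T}, W:{G} ∪→ {A,C,G,T}; cost 1
[col 1] LT: children L:{T}, T:{C} ∪→ {C,T}; cost 1
[col 1] HLT: children H:{A}, LT:{C,T} ∪→ {A,C,T}; cost 1
[col 1] HLTW: children HLT:{A,C,T}, W:{A} ∩→ {A}; cost 0
[col 2] LT: children L:{G}, T:{G} ∩→ {G}; cost 0
[col 2] HLT: children H:{A}, LT:{G} ∪→ {A,G}; cost 1
[col 2] HLTW: children HLT:{A,G}, W:{C} ∪→ {A,C,G}; cost 1
[col 3] LT: children L:{T}, T:{G} ∪→ {G,T}; cost 1
[col 3] HLT: children H:{T}, LT:{G,T} ∩→ {T}; cost 0
[col 3] HLTW: children HLT:{T}, W:{G} ∪→ {G,T}; cost 1
[col 4] LT: children L:{A}, T:{T} ∪→ {A,T}; cost 1
[col 4] HLT: children H:{T}, LT:{A,T} ∩→ {T}; cost 0
[col 4] HLTW: children HLT:{T}, W:{C} ∪→ {C,T}; cost 1
[col 5] LT: children L:{A}, T:{T} ∪→ {A,T}; cost 1
[col 5] HLT: children H:{T}, LT:{A,T} ∩→ {T}; cost 0
[col 5] HLTW: children HLT:{T}, W:{A} ∪→ {A,T}; cost 1
per-site changes: [3, 2, 2, 2, 2, 2]; total = 13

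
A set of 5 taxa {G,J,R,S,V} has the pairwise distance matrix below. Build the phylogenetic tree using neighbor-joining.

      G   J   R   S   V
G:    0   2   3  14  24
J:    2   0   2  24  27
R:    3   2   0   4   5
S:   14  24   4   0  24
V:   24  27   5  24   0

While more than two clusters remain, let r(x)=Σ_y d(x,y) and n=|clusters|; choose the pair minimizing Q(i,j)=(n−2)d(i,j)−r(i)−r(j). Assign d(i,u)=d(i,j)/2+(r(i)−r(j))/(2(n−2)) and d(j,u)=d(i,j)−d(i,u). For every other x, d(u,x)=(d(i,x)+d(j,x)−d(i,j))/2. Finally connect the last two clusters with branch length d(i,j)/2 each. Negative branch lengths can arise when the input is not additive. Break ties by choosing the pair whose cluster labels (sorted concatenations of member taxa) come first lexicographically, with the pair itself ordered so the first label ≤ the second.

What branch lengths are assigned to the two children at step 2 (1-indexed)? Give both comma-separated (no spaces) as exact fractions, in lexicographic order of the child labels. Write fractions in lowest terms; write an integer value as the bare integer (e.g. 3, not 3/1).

17/2,19/2

1. join G+J (d=2, Q=-92) ⇒ GJ; edges |G|=-1, |J|=3
  updated: d(GJ,R)=3/2, d(GJ,S)=18, d(GJ,V)=49/2
2. join GJ+S (d=18, Q=-54) ⇒ GJS; edges |GJ|=17/2, |S|=19/2
  updated: d(GJS,R)=-25/4, d(GJS,V)=61/4
3. join GJS+R (d=-25/4, Q=-14) ⇒ GJRS; edges |GJS|=2, |R|=-33/4
  updated: d(GJRS,V)=53/4
4. join GJRS+V (d=53/4) ⇒ GJRSV; edges |GJRS|=53/8, |V|=53/8
final tree: ((((G:-1,J:3):17/2,S:19/2):2,R:-33/4):53/8,V:53/8)
total length: 27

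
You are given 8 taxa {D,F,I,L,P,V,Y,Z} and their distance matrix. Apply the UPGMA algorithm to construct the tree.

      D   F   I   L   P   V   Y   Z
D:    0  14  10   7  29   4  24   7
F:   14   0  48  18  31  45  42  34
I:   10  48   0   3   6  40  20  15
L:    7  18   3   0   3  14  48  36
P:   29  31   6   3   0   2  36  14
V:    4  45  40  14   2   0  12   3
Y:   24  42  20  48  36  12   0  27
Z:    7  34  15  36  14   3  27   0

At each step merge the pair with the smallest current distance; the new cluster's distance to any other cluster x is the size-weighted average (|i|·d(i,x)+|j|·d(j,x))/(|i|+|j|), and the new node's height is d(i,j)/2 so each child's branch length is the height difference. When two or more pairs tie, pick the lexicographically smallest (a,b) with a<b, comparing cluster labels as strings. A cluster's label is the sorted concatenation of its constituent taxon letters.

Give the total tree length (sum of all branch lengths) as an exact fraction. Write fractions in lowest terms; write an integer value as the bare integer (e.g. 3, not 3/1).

iteration 1: select P,V (d=2); attach at lengths (1, 1); label the merged cluster PV
  updated: d(D,PV)=33/2, d(F,PV)=38, d(I,PV)=23, d(L,PV)=17/2, d(PV,Y)=24, d(PV,Z)=17/2
iteration 2: select I,L (d=3); attach at lengths (3/2, 3/2); label the merged cluster IL
  updated: d(D,IL)=17/2, d(F,IL)=33, d(IL,PV)=63/4, d(IL,Y)=34, d(IL,Z)=51/2
iteration 3: select D,Z (d=7); attach at lengths (7/2, 7/2); label the merged cluster DZ
  updated: d(DZ,F)=24, d(DZ,IL)=17, d(DZ,PV)=25/2, d(DZ,Y)=51/2
iteration 4: select DZ,PV (d=25/2); attach at lengths (11/4, 21/4); label the merged cluster DPVZ
  updated: d(DPVZ,F)=31, d(DPVZ,IL)=131/8, d(DPVZ,Y)=99/4
iteration 5: select DPVZ,IL (d=131/8); attach at lengths (31/16, 107/16); label the merged cluster DILPVZ
  updated: d(DILPVZ,F)=95/3, d(DILPVZ,Y)=167/6
iteration 6: select DILPVZ,Y (d=167/6); attach at lengths (275/48, 167/12); label the merged cluster DILPVYZ
  updated: d(DILPVYZ,F)=232/7
iteration 7: select DILPVYZ,F (d=232/7); attach at lengths (223/84, 116/7); label the merged cluster DFILPVYZ
final tree: (((((D:7/2,Z:7/2):11/4,(P:1,V:1):21/4):31/16,(I:3/2,L:3/2):107/16):275/48,Y:167/12):223/84,F:116/7)
total length: 22679/336

22679/336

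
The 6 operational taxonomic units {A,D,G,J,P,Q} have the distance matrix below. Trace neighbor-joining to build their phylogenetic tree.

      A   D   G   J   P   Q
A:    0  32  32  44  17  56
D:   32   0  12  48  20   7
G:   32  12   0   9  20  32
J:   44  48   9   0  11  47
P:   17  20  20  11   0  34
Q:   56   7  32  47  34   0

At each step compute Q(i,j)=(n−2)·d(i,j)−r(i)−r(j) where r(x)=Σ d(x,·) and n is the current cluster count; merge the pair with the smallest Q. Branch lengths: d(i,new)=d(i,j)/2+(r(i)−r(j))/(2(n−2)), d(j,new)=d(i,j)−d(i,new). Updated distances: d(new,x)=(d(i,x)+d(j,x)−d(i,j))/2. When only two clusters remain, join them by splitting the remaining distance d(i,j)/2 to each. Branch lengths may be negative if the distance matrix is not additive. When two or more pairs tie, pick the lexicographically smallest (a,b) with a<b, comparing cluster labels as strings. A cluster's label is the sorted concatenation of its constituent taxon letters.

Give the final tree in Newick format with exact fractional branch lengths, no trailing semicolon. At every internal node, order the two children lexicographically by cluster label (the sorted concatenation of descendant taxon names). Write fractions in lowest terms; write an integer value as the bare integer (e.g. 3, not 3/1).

(((A:147/8,P:-11/8):21/4,(D:-29/8,Q:85/8):73/4):17/4,(G:-1/4,J:37/4):17/4)

step 1: merge (D,Q) at d=7, Q=-267; branch lengths D→-29/8, Q→85/8; new cluster DQ
  updated: d(A,DQ)=81/2, d(DQ,G)=37/2, d(DQ,J)=44, d(DQ,P)=47/2
step 2: merge (G,J) at d=9, Q=-321/2; branch lengths G→-1/4, J→37/4; new cluster GJ
  updated: d(A,GJ)=67/2, d(DQ,GJ)=107/4, d(GJ,P)=11
step 3: merge (A,P) at d=17, Q=-217/2; branch lengths A→147/8, P→-11/8; new cluster AP
  updated: d(AP,DQ)=47/2, d(AP,GJ)=55/4
step 4: merge (AP,DQ) at d=47/2, Q=-64; branch lengths AP→21/4, DQ→73/4; new cluster ADPQ
  updated: d(ADPQ,GJ)=17/2
step 5: merge (ADPQ,GJ) at d=17/2; branch lengths ADPQ→17/4, GJ→17/4; new cluster ADGJPQ
final tree: (((A:147/8,P:-11/8):21/4,(D:-29/8,Q:85/8):73/4):17/4,(G:-1/4,J:37/4):17/4)
total length: 65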